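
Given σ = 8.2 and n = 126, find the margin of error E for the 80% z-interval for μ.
Margin of error = 0.94

Margin of error = z* · σ/√n
= 1.282 · 8.2/√126
= 1.282 · 8.2/11.2250
= 0.94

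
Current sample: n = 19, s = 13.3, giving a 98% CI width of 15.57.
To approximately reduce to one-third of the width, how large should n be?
n ≈ 171

CI width ∝ 1/√n
To reduce width by factor 3, need √n to grow by 3 → need 3² = 9 times as many samples.

Current: n = 19, width = 15.57
New: n = 171, width ≈ 4.78

Width reduced by factor of 15.57/4.78 = 3.26.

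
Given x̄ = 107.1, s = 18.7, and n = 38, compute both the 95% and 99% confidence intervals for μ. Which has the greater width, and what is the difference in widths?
99% CI is wider by 4.18

df = 37
95% CI: t* = 2.026, (100.95, 113.25), width = 2 · t* · s/√n = 12.29
99% CI: t* = 2.715, (98.86, 115.34), width = 2 · t* · s/√n = 16.47

The 99% CI is wider by 16.47 - 12.29 = 4.18.
Higher confidence requires a wider interval.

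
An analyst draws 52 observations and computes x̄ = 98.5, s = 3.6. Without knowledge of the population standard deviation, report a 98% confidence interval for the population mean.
(97.30, 99.70)

t-interval (σ unknown):
df = n - 1 = 51
t* = 2.402 for 98% confidence

Margin of error = t* · s/√n = 2.402 · 3.6/√52 = 1.20

CI: (97.30, 99.70)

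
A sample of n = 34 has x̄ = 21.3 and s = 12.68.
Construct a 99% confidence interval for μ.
(15.36, 27.24)

t-interval (σ unknown):
df = n - 1 = 33
t* = 2.733 for 99% confidence

Margin of error = t* · s/√n = 2.733 · 12.68/√34 = 5.94

CI: (15.36, 27.24)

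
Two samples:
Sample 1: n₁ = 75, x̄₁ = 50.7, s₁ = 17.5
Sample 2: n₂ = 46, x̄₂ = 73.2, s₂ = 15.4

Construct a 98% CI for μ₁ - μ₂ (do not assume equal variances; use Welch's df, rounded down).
(-29.68, -15.32)

Difference: x̄₁ - x̄₂ = -22.50
SE = √(s₁²/n₁ + s₂²/n₂) = √(17.5²/75 + 15.4²/46) = 3.0396
df = 104.61 → 104 (Welch–Satterthwaite, rounded down)
t* = 2.363

CI: -22.50 ± 2.363 · 3.0396 = -22.50 ± 7.18 = (-29.68, -15.32)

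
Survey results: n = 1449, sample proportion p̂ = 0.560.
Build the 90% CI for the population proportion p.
(0.539, 0.581)

Proportion CI:
SE = √(p̂(1-p̂)/n) = √(0.560 · 0.440 / 1449) = 0.01304

z* = 1.645
Margin = z* · SE = 1.645 · 0.01304 = 0.0215

CI: 0.560 ± 0.0215 = (0.539, 0.581)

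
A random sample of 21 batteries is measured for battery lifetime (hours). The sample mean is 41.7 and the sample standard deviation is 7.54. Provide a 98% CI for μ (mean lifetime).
(37.54, 45.86)

t-interval (σ unknown):
df = n - 1 = 20
t* = 2.528 for 98% confidence

Margin of error = t* · s/√n = 2.528 · 7.54/√21 = 4.16

CI: (37.54, 45.86)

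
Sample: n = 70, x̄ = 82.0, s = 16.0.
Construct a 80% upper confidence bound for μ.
μ ≤ 83.62

Upper bound (one-sided):
t* = 0.847 (one-sided for 80%)
Upper bound = x̄ + t* · s/√n = 82.0 + 0.847 · 16.0/√70 = 83.62

We are 80% confident that μ ≤ 83.62.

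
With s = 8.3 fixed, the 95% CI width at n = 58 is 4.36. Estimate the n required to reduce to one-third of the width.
n ≈ 522

CI width ∝ 1/√n
To reduce width by factor 3, need √n to grow by 3 → need 3² = 9 times as many samples.

Current: n = 58, width = 4.36
New: n = 522, width ≈ 1.43

Width reduced by factor of 4.36/1.43 = 3.05.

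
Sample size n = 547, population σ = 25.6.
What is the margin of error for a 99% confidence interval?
Margin of error = 2.82

Margin of error = z* · σ/√n
= 2.576 · 25.6/√547
= 2.576 · 25.6/23.3880
= 2.82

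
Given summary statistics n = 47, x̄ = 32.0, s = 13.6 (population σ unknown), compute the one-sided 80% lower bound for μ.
μ ≥ 30.31

Lower bound (one-sided):
t* = 0.850 (one-sided for 80%)
Lower bound = x̄ - t* · s/√n = 32.0 - 0.850 · 13.6/√47 = 30.31

We are 80% confident that μ ≥ 30.31.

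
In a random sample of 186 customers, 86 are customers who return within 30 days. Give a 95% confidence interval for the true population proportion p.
(0.391, 0.534)

Proportion CI:
p̂ = 86/186 = 0.46237
SE = √(p̂(1-p̂)/n) = √(0.46237 · 0.53763 / 186) = 0.03656

z* = 1.960
Margin = z* · SE = 1.960 · 0.03656 = 0.0717

CI: 0.46237 ± 0.0717 = (0.391, 0.534)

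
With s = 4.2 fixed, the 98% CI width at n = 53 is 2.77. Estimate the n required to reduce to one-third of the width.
n ≈ 477

CI width ∝ 1/√n
To reduce width by factor 3, need √n to grow by 3 → need 3² = 9 times as many samples.

Current: n = 53, width = 2.77
New: n = 477, width ≈ 0.90

Width reduced by factor of 2.77/0.90 = 3.08.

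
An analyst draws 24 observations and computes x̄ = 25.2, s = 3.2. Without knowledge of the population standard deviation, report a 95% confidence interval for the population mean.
(23.85, 26.55)

t-interval (σ unknown):
df = n - 1 = 23
t* = 2.069 for 95% confidence

Margin of error = t* · s/√n = 2.069 · 3.2/√24 = 1.35

CI: (23.85, 26.55)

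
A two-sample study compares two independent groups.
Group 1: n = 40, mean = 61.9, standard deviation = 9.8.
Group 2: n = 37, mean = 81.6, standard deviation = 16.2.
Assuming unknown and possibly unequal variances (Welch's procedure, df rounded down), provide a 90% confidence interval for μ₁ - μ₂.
(-24.85, -14.55)

Difference: x̄₁ - x̄₂ = -19.70
SE = √(s₁²/n₁ + s₂²/n₂) = √(9.8²/40 + 16.2²/37) = 3.0812
df = 58.33 → 58 (Welch–Satterthwaite, rounded down)
t* = 1.672

CI: -19.70 ± 1.672 · 3.0812 = -19.70 ± 5.15 = (-24.85, -14.55)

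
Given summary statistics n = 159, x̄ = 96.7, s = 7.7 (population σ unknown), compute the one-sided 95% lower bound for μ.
μ ≥ 95.69

Lower bound (one-sided):
t* = 1.655 (one-sided for 95%)
Lower bound = x̄ - t* · s/√n = 96.7 - 1.655 · 7.7/√159 = 95.69

We are 95% confident that μ ≥ 95.69.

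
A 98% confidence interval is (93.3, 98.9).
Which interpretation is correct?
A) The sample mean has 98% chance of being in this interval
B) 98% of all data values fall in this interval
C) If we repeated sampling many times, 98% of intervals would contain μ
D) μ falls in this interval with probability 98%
C

A) Wrong — x̄ is observed and sits in the interval by construction.
B) Wrong — a CI is about the parameter μ, not individual data values.
C) Correct — this is the frequentist long-run coverage interpretation.
D) Wrong — μ is fixed; the randomness lives in the interval, not in μ.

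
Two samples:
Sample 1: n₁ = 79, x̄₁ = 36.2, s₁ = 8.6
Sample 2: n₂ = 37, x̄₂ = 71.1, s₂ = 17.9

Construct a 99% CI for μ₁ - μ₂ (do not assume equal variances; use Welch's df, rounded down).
(-43.25, -26.55)

Difference: x̄₁ - x̄₂ = -34.90
SE = √(s₁²/n₁ + s₂²/n₂) = √(8.6²/79 + 17.9²/37) = 3.0977
df = 43.97 → 43 (Welch–Satterthwaite, rounded down)
t* = 2.695

CI: -34.90 ± 2.695 · 3.0977 = -34.90 ± 8.35 = (-43.25, -26.55)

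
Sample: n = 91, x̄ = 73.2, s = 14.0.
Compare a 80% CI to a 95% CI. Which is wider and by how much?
95% CI is wider by 2.04

df = 90
80% CI: t* = 1.291, (71.31, 75.09), width = 2 · t* · s/√n = 3.79
95% CI: t* = 1.987, (70.28, 76.12), width = 2 · t* · s/√n = 5.83

The 95% CI is wider by 5.83 - 3.79 = 2.04.
Higher confidence requires a wider interval.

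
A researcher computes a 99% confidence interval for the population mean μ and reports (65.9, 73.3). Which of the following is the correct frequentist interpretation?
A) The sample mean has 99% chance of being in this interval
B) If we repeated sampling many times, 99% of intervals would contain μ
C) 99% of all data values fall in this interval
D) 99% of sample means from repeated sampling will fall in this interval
B

A) Wrong — x̄ is observed and sits in the interval by construction.
B) Correct — this is the frequentist long-run coverage interpretation.
C) Wrong — a CI is about the parameter μ, not individual data values.
D) Wrong — coverage applies to intervals containing μ, not to future x̄ values.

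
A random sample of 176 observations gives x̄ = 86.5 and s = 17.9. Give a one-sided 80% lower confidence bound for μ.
μ ≥ 85.36

Lower bound (one-sided):
t* = 0.844 (one-sided for 80%)
Lower bound = x̄ - t* · s/√n = 86.5 - 0.844 · 17.9/√176 = 85.36

We are 80% confident that μ ≥ 85.36.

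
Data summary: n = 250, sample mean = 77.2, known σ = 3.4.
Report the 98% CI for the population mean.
(76.70, 77.70)

z-interval (σ known):
z* = 2.326 for 98% confidence

Margin of error = z* · σ/√n = 2.326 · 3.4/√250 = 0.50

CI: (77.2 - 0.50, 77.2 + 0.50) = (76.70, 77.70)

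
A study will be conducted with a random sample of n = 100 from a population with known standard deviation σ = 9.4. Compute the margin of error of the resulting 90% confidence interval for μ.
Margin of error = 1.55

Margin of error = z* · σ/√n
= 1.645 · 9.4/√100
= 1.645 · 9.4/10.0000
= 1.55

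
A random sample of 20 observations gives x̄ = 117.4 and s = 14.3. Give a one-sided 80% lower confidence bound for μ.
μ ≥ 114.65

Lower bound (one-sided):
t* = 0.861 (one-sided for 80%)
Lower bound = x̄ - t* · s/√n = 117.4 - 0.861 · 14.3/√20 = 114.65

We are 80% confident that μ ≥ 114.65.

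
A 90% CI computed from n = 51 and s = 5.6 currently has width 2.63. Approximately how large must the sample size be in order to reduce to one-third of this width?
n ≈ 459

CI width ∝ 1/√n
To reduce width by factor 3, need √n to grow by 3 → need 3² = 9 times as many samples.

Current: n = 51, width = 2.63
New: n = 459, width ≈ 0.86

Width reduced by factor of 2.63/0.86 = 3.06.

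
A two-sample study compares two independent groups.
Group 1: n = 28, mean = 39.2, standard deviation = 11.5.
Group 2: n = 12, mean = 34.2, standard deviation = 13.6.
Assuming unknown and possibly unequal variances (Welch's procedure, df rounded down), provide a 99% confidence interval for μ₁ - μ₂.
(-7.91, 17.91)

Difference: x̄₁ - x̄₂ = 5.00
SE = √(s₁²/n₁ + s₂²/n₂) = √(11.5²/28 + 13.6²/12) = 4.4874
df = 18.08 → 18 (Welch–Satterthwaite, rounded down)
t* = 2.878

CI: 5.00 ± 2.878 · 4.4874 = 5.00 ± 12.91 = (-7.91, 17.91)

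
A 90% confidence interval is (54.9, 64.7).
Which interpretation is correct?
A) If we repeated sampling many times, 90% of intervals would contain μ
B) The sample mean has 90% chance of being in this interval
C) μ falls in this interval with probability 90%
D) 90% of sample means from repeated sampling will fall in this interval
A

A) Correct — this is the frequentist long-run coverage interpretation.
B) Wrong — x̄ is observed and sits in the interval by construction.
C) Wrong — μ is fixed; the randomness lives in the interval, not in μ.
D) Wrong — coverage applies to intervals containing μ, not to future x̄ values.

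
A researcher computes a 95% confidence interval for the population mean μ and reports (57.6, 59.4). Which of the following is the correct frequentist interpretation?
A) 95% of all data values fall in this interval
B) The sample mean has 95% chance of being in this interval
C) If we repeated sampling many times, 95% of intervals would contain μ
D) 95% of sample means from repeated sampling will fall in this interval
C

A) Wrong — a CI is about the parameter μ, not individual data values.
B) Wrong — x̄ is observed and sits in the interval by construction.
C) Correct — this is the frequentist long-run coverage interpretation.
D) Wrong — coverage applies to intervals containing μ, not to future x̄ values.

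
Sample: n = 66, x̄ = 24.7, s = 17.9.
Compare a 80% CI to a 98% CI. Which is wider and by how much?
98% CI is wider by 4.80

df = 65
80% CI: t* = 1.295, (21.85, 27.55), width = 2 · t* · s/√n = 5.71
98% CI: t* = 2.385, (19.45, 29.95), width = 2 · t* · s/√n = 10.51

The 98% CI is wider by 10.51 - 5.71 = 4.80.
Higher confidence requires a wider interval.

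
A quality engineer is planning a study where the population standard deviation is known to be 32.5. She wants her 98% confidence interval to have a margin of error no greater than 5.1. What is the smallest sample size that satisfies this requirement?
n ≥ 220

For margin E ≤ 5.1:
n ≥ (z* · σ / E)²
n ≥ (2.326 · 32.5 / 5.1)²
n ≥ 219.71

Minimum n = 220 (rounding up)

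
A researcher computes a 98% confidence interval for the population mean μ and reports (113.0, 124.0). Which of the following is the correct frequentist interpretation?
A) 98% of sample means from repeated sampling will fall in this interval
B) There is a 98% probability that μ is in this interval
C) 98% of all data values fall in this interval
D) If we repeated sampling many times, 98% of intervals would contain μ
D

A) Wrong — coverage applies to intervals containing μ, not to future x̄ values.
B) Wrong — μ is fixed; the randomness lives in the interval, not in μ.
C) Wrong — a CI is about the parameter μ, not individual data values.
D) Correct — this is the frequentist long-run coverage interpretation.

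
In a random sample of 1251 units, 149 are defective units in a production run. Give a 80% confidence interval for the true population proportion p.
(0.107, 0.131)

Proportion CI:
p̂ = 149/1251 = 0.11910
SE = √(p̂(1-p̂)/n) = √(0.11910 · 0.88090 / 1251) = 0.00916

z* = 1.282
Margin = z* · SE = 1.282 · 0.00916 = 0.0117

CI: 0.11910 ± 0.0117 = (0.107, 0.131)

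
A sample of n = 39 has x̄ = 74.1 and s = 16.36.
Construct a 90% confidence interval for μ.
(69.68, 78.52)

t-interval (σ unknown):
df = n - 1 = 38
t* = 1.686 for 90% confidence

Margin of error = t* · s/√n = 1.686 · 16.36/√39 = 4.42

CI: (69.68, 78.52)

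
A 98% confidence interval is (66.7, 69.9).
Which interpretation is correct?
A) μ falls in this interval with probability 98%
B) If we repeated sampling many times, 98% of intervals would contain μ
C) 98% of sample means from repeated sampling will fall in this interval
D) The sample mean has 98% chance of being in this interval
B

A) Wrong — μ is fixed; the randomness lives in the interval, not in μ.
B) Correct — this is the frequentist long-run coverage interpretation.
C) Wrong — coverage applies to intervals containing μ, not to future x̄ values.
D) Wrong — x̄ is observed and sits in the interval by construction.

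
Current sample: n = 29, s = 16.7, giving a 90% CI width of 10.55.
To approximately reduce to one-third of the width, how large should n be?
n ≈ 261

CI width ∝ 1/√n
To reduce width by factor 3, need √n to grow by 3 → need 3² = 9 times as many samples.

Current: n = 29, width = 10.55
New: n = 261, width ≈ 3.41

Width reduced by factor of 10.55/3.41 = 3.09.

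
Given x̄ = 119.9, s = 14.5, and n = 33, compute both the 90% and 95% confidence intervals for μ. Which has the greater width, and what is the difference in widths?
95% CI is wider by 1.73

df = 32
90% CI: t* = 1.694, (115.62, 124.18), width = 2 · t* · s/√n = 8.55
95% CI: t* = 2.037, (114.76, 125.04), width = 2 · t* · s/√n = 10.28

The 95% CI is wider by 10.28 - 8.55 = 1.73.
Higher confidence requires a wider interval.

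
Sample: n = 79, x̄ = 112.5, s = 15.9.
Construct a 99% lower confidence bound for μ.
μ ≥ 108.25

Lower bound (one-sided):
t* = 2.375 (one-sided for 99%)
Lower bound = x̄ - t* · s/√n = 112.5 - 2.375 · 15.9/√79 = 108.25

We are 99% confident that μ ≥ 108.25.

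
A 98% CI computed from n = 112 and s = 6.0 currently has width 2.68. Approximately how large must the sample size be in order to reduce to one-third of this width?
n ≈ 1008

CI width ∝ 1/√n
To reduce width by factor 3, need √n to grow by 3 → need 3² = 9 times as many samples.

Current: n = 112, width = 2.68
New: n = 1008, width ≈ 0.88

Width reduced by factor of 2.68/0.88 = 3.05.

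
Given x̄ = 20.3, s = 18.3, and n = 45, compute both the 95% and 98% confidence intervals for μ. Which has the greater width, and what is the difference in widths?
98% CI is wider by 2.18

df = 44
95% CI: t* = 2.015, (14.80, 25.80), width = 2 · t* · s/√n = 10.99
98% CI: t* = 2.414, (13.71, 26.89), width = 2 · t* · s/√n = 13.17

The 98% CI is wider by 13.17 - 10.99 = 2.18.
Higher confidence requires a wider interval.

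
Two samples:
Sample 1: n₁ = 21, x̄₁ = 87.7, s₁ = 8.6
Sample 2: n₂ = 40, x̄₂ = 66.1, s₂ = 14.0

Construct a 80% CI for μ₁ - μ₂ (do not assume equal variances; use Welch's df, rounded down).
(17.84, 25.36)

Difference: x̄₁ - x̄₂ = 21.60
SE = √(s₁²/n₁ + s₂²/n₂) = √(8.6²/21 + 14.0²/40) = 2.9021
df = 57.39 → 57 (Welch–Satterthwaite, rounded down)
t* = 1.297

CI: 21.60 ± 1.297 · 2.9021 = 21.60 ± 3.76 = (17.84, 25.36)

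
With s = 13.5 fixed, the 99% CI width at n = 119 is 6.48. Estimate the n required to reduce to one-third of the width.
n ≈ 1071

CI width ∝ 1/√n
To reduce width by factor 3, need √n to grow by 3 → need 3² = 9 times as many samples.

Current: n = 119, width = 6.48
New: n = 1071, width ≈ 2.13

Width reduced by factor of 6.48/2.13 = 3.04.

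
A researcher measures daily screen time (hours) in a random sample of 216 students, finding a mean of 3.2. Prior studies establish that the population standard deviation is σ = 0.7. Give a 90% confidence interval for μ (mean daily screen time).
(3.12, 3.28)

z-interval (σ known):
z* = 1.645 for 90% confidence

Margin of error = z* · σ/√n = 1.645 · 0.7/√216 = 0.08

CI: (3.2 - 0.08, 3.2 + 0.08) = (3.12, 3.28)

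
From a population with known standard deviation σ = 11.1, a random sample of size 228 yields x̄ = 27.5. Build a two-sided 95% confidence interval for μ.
(26.06, 28.94)

z-interval (σ known):
z* = 1.960 for 95% confidence

Margin of error = z* · σ/√n = 1.960 · 11.1/√228 = 1.44

CI: (27.5 - 1.44, 27.5 + 1.44) = (26.06, 28.94)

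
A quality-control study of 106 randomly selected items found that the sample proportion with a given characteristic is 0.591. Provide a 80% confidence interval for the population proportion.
(0.530, 0.652)

Proportion CI:
SE = √(p̂(1-p̂)/n) = √(0.591 · 0.409 / 106) = 0.04775

z* = 1.282
Margin = z* · SE = 1.282 · 0.04775 = 0.0612

CI: 0.591 ± 0.0612 = (0.530, 0.652)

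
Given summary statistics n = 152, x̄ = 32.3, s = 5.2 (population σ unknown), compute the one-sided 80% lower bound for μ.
μ ≥ 31.94

Lower bound (one-sided):
t* = 0.844 (one-sided for 80%)
Lower bound = x̄ - t* · s/√n = 32.3 - 0.844 · 5.2/√152 = 31.94

We are 80% confident that μ ≥ 31.94.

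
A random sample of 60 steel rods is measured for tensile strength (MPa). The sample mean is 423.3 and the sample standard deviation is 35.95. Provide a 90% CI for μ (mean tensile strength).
(415.54, 431.06)

t-interval (σ unknown):
df = n - 1 = 59
t* = 1.671 for 90% confidence

Margin of error = t* · s/√n = 1.671 · 35.95/√60 = 7.76

CI: (415.54, 431.06)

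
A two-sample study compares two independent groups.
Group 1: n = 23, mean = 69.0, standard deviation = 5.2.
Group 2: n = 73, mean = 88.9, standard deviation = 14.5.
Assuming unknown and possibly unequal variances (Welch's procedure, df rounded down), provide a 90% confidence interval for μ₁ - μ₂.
(-23.25, -16.55)

Difference: x̄₁ - x̄₂ = -19.90
SE = √(s₁²/n₁ + s₂²/n₂) = √(5.2²/23 + 14.5²/73) = 2.0139
df = 92.39 → 92 (Welch–Satterthwaite, rounded down)
t* = 1.662

CI: -19.90 ± 1.662 · 2.0139 = -19.90 ± 3.35 = (-23.25, -16.55)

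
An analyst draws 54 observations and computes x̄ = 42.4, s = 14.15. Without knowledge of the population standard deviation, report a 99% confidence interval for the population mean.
(37.25, 47.55)

t-interval (σ unknown):
df = n - 1 = 53
t* = 2.672 for 99% confidence

Margin of error = t* · s/√n = 2.672 · 14.15/√54 = 5.15

CI: (37.25, 47.55)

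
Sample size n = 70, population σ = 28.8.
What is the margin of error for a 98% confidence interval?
Margin of error = 8.01

Margin of error = z* · σ/√n
= 2.326 · 28.8/√70
= 2.326 · 28.8/8.3666
= 8.01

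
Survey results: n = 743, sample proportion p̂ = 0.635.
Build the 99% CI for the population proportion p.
(0.590, 0.680)

Proportion CI:
SE = √(p̂(1-p̂)/n) = √(0.635 · 0.365 / 743) = 0.01766

z* = 2.576
Margin = z* · SE = 2.576 · 0.01766 = 0.0455

CI: 0.635 ± 0.0455 = (0.590, 0.680)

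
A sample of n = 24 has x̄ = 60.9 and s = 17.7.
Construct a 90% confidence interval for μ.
(54.71, 67.09)

t-interval (σ unknown):
df = n - 1 = 23
t* = 1.714 for 90% confidence

Margin of error = t* · s/√n = 1.714 · 17.7/√24 = 6.19

CI: (54.71, 67.09)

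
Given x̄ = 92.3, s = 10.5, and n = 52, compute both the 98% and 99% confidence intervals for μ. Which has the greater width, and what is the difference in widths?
99% CI is wider by 0.79

df = 51
98% CI: t* = 2.402, (88.80, 95.80), width = 2 · t* · s/√n = 7.00
99% CI: t* = 2.676, (88.40, 96.20), width = 2 · t* · s/√n = 7.79

The 99% CI is wider by 7.79 - 7.00 = 0.79.
Higher confidence requires a wider interval.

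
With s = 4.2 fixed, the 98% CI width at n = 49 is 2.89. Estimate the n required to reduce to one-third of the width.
n ≈ 441

CI width ∝ 1/√n
To reduce width by factor 3, need √n to grow by 3 → need 3² = 9 times as many samples.

Current: n = 49, width = 2.89
New: n = 441, width ≈ 0.93

Width reduced by factor of 2.89/0.93 = 3.11.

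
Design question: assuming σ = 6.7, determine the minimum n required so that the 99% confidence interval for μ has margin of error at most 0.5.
n ≥ 1192

For margin E ≤ 0.5:
n ≥ (z* · σ / E)²
n ≥ (2.576 · 6.7 / 0.5)²
n ≥ 1191.52

Minimum n = 1192 (rounding up)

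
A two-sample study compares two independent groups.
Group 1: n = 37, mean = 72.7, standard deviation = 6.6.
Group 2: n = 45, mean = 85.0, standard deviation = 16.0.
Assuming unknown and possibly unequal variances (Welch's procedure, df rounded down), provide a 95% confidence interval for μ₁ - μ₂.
(-17.54, -7.06)

Difference: x̄₁ - x̄₂ = -12.30
SE = √(s₁²/n₁ + s₂²/n₂) = √(6.6²/37 + 16.0²/45) = 2.6203
df = 60.91 → 60 (Welch–Satterthwaite, rounded down)
t* = 2.000

CI: -12.30 ± 2.000 · 2.6203 = -12.30 ± 5.24 = (-17.54, -7.06)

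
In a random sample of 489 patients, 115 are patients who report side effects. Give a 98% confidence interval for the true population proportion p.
(0.191, 0.280)

Proportion CI:
p̂ = 115/489 = 0.23517
SE = √(p̂(1-p̂)/n) = √(0.23517 · 0.76483 / 489) = 0.01918

z* = 2.326
Margin = z* · SE = 2.326 · 0.01918 = 0.0446

CI: 0.23517 ± 0.0446 = (0.191, 0.280)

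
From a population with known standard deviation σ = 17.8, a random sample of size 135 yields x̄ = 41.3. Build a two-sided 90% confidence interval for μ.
(38.78, 43.82)

z-interval (σ known):
z* = 1.645 for 90% confidence

Margin of error = z* · σ/√n = 1.645 · 17.8/√135 = 2.52

CI: (41.3 - 2.52, 41.3 + 2.52) = (38.78, 43.82)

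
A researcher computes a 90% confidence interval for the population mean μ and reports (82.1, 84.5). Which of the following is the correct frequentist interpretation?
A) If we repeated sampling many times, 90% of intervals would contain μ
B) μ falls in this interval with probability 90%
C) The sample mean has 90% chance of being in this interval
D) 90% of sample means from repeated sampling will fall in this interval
A

A) Correct — this is the frequentist long-run coverage interpretation.
B) Wrong — μ is fixed; the randomness lives in the interval, not in μ.
C) Wrong — x̄ is observed and sits in the interval by construction.
D) Wrong — coverage applies to intervals containing μ, not to future x̄ values.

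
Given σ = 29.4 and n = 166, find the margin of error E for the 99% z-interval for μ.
Margin of error = 5.88

Margin of error = z* · σ/√n
= 2.576 · 29.4/√166
= 2.576 · 29.4/12.8841
= 5.88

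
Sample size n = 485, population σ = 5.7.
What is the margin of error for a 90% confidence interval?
Margin of error = 0.43

Margin of error = z* · σ/√n
= 1.645 · 5.7/√485
= 1.645 · 5.7/22.0227
= 0.43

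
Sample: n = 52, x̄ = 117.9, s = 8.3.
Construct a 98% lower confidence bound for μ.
μ ≥ 115.47

Lower bound (one-sided):
t* = 2.108 (one-sided for 98%)
Lower bound = x̄ - t* · s/√n = 117.9 - 2.108 · 8.3/√52 = 115.47

We are 98% confident that μ ≥ 115.47.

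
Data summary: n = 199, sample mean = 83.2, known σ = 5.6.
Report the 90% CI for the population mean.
(82.55, 83.85)

z-interval (σ known):
z* = 1.645 for 90% confidence

Margin of error = z* · σ/√n = 1.645 · 5.6/√199 = 0.65

CI: (83.2 - 0.65, 83.2 + 0.65) = (82.55, 83.85)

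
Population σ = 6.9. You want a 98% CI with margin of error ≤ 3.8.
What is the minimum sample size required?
n ≥ 18

For margin E ≤ 3.8:
n ≥ (z* · σ / E)²
n ≥ (2.326 · 6.9 / 3.8)²
n ≥ 17.84

Minimum n = 18 (rounding up)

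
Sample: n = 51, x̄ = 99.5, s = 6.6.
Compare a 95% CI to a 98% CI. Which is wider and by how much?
98% CI is wider by 0.73

df = 50
95% CI: t* = 2.009, (97.64, 101.36), width = 2 · t* · s/√n = 3.71
98% CI: t* = 2.403, (97.28, 101.72), width = 2 · t* · s/√n = 4.44

The 98% CI is wider by 4.44 - 3.71 = 0.73.
Higher confidence requires a wider interval.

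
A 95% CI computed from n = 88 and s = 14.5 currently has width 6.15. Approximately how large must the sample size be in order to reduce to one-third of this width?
n ≈ 792

CI width ∝ 1/√n
To reduce width by factor 3, need √n to grow by 3 → need 3² = 9 times as many samples.

Current: n = 88, width = 6.15
New: n = 792, width ≈ 2.02

Width reduced by factor of 6.15/2.02 = 3.04.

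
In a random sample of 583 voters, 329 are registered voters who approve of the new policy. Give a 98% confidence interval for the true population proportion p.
(0.517, 0.612)

Proportion CI:
p̂ = 329/583 = 0.56432
SE = √(p̂(1-p̂)/n) = √(0.56432 · 0.43568 / 583) = 0.02054

z* = 2.326
Margin = z* · SE = 2.326 · 0.02054 = 0.0478

CI: 0.56432 ± 0.0478 = (0.517, 0.612)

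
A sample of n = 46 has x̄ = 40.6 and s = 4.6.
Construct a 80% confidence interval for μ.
(39.72, 41.48)

t-interval (σ unknown):
df = n - 1 = 45
t* = 1.301 for 80% confidence

Margin of error = t* · s/√n = 1.301 · 4.6/√46 = 0.88

CI: (39.72, 41.48)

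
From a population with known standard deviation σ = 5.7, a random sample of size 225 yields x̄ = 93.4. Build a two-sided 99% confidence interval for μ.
(92.42, 94.38)

z-interval (σ known):
z* = 2.576 for 99% confidence

Margin of error = z* · σ/√n = 2.576 · 5.7/√225 = 0.98

CI: (93.4 - 0.98, 93.4 + 0.98) = (92.42, 94.38)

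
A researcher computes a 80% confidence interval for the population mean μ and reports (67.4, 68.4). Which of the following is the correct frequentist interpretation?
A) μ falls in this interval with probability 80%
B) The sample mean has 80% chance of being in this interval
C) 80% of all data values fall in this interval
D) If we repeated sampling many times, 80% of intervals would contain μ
D

A) Wrong — μ is fixed; the randomness lives in the interval, not in μ.
B) Wrong — x̄ is observed and sits in the interval by construction.
C) Wrong — a CI is about the parameter μ, not individual data values.
D) Correct — this is the frequentist long-run coverage interpretation.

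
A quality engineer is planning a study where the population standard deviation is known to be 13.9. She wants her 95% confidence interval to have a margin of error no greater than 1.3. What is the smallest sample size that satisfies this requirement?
n ≥ 440

For margin E ≤ 1.3:
n ≥ (z* · σ / E)²
n ≥ (1.960 · 13.9 / 1.3)²
n ≥ 439.19

Minimum n = 440 (rounding up)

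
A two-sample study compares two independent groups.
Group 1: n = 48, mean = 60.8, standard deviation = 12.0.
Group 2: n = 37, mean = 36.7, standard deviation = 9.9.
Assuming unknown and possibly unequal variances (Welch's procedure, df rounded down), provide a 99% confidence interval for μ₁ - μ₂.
(17.83, 30.37)

Difference: x̄₁ - x̄₂ = 24.10
SE = √(s₁²/n₁ + s₂²/n₂) = √(12.0²/48 + 9.9²/37) = 2.3767
df = 82.58 → 82 (Welch–Satterthwaite, rounded down)
t* = 2.637

CI: 24.10 ± 2.637 · 2.3767 = 24.10 ± 6.27 = (17.83, 30.37)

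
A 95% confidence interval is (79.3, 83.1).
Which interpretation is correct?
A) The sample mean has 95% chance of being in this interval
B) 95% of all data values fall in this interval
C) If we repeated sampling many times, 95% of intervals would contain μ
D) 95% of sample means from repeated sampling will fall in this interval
C

A) Wrong — x̄ is observed and sits in the interval by construction.
B) Wrong — a CI is about the parameter μ, not individual data values.
C) Correct — this is the frequentist long-run coverage interpretation.
D) Wrong — coverage applies to intervals containing μ, not to future x̄ values.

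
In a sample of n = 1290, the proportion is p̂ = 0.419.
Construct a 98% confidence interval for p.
(0.387, 0.451)

Proportion CI:
SE = √(p̂(1-p̂)/n) = √(0.419 · 0.581 / 1290) = 0.01374

z* = 2.326
Margin = z* · SE = 2.326 · 0.01374 = 0.0320

CI: 0.419 ± 0.0320 = (0.387, 0.451)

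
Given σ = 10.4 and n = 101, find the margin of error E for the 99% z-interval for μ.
Margin of error = 2.67

Margin of error = z* · σ/√n
= 2.576 · 10.4/√101
= 2.576 · 10.4/10.0499
= 2.67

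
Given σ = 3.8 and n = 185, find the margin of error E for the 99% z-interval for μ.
Margin of error = 0.72

Margin of error = z* · σ/√n
= 2.576 · 3.8/√185
= 2.576 · 3.8/13.6015
= 0.72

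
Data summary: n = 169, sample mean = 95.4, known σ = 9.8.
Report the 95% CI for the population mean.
(93.92, 96.88)

z-interval (σ known):
z* = 1.960 for 95% confidence

Margin of error = z* · σ/√n = 1.960 · 9.8/√169 = 1.48

CI: (95.4 - 1.48, 95.4 + 1.48) = (93.92, 96.88)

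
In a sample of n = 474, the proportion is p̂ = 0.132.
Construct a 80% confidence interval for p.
(0.112, 0.152)

Proportion CI:
SE = √(p̂(1-p̂)/n) = √(0.132 · 0.868 / 474) = 0.01555

z* = 1.282
Margin = z* · SE = 1.282 · 0.01555 = 0.0199

CI: 0.132 ± 0.0199 = (0.112, 0.152)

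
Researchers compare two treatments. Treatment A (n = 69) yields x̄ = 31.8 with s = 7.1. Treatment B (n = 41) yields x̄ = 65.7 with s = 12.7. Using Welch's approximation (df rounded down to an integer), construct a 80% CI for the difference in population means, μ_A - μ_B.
(-36.70, -31.10)

Difference: x̄₁ - x̄₂ = -33.90
SE = √(s₁²/n₁ + s₂²/n₂) = √(7.1²/69 + 12.7²/41) = 2.1597
df = 55.12 → 55 (Welch–Satterthwaite, rounded down)
t* = 1.297

CI: -33.90 ± 1.297 · 2.1597 = -33.90 ± 2.80 = (-36.70, -31.10)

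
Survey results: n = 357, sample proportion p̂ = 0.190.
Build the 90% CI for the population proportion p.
(0.156, 0.224)

Proportion CI:
SE = √(p̂(1-p̂)/n) = √(0.190 · 0.810 / 357) = 0.02076

z* = 1.645
Margin = z* · SE = 1.645 · 0.02076 = 0.0342

CI: 0.190 ± 0.0342 = (0.156, 0.224)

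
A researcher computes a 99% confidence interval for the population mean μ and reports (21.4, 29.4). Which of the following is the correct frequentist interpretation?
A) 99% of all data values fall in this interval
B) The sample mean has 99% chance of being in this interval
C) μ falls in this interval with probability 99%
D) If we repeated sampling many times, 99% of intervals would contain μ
D

A) Wrong — a CI is about the parameter μ, not individual data values.
B) Wrong — x̄ is observed and sits in the interval by construction.
C) Wrong — μ is fixed; the randomness lives in the interval, not in μ.
D) Correct — this is the frequentist long-run coverage interpretation.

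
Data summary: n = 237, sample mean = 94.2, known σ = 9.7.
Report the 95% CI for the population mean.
(92.97, 95.43)

z-interval (σ known):
z* = 1.960 for 95% confidence

Margin of error = z* · σ/√n = 1.960 · 9.7/√237 = 1.23

CI: (94.2 - 1.23, 94.2 + 1.23) = (92.97, 95.43)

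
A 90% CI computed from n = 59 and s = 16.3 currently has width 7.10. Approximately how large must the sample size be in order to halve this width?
n ≈ 236

CI width ∝ 1/√n
To reduce width by factor 2, need √n to grow by 2 → need 2² = 4 times as many samples.

Current: n = 59, width = 7.10
New: n = 236, width ≈ 3.50

Width reduced by factor of 7.10/3.50 = 2.03.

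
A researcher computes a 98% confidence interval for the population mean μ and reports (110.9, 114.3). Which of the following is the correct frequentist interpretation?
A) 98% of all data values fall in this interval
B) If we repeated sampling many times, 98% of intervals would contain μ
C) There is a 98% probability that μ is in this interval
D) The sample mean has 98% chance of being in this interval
B

A) Wrong — a CI is about the parameter μ, not individual data values.
B) Correct — this is the frequentist long-run coverage interpretation.
C) Wrong — μ is fixed; the randomness lives in the interval, not in μ.
D) Wrong — x̄ is observed and sits in the interval by construction.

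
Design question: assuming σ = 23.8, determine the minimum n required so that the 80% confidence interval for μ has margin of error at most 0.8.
n ≥ 1455

For margin E ≤ 0.8:
n ≥ (z* · σ / E)²
n ≥ (1.282 · 23.8 / 0.8)²
n ≥ 1454.62

Minimum n = 1455 (rounding up)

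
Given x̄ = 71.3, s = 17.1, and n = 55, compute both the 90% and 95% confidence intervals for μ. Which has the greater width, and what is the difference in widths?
95% CI is wider by 1.53

df = 54
90% CI: t* = 1.674, (67.44, 75.16), width = 2 · t* · s/√n = 7.72
95% CI: t* = 2.005, (66.68, 75.92), width = 2 · t* · s/√n = 9.25

The 95% CI is wider by 9.25 - 7.72 = 1.53.
Higher confidence requires a wider interval.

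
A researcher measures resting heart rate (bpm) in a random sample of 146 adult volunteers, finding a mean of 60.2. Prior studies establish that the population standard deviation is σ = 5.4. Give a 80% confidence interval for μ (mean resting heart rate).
(59.63, 60.77)

z-interval (σ known):
z* = 1.282 for 80% confidence

Margin of error = z* · σ/√n = 1.282 · 5.4/√146 = 0.57

CI: (60.2 - 0.57, 60.2 + 0.57) = (59.63, 60.77)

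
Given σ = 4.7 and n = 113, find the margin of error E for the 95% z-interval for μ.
Margin of error = 0.87

Margin of error = z* · σ/√n
= 1.960 · 4.7/√113
= 1.960 · 4.7/10.6301
= 0.87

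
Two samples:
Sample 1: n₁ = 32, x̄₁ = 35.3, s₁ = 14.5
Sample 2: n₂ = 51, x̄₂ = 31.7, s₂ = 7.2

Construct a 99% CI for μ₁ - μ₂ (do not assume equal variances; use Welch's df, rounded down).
(-3.85, 11.05)

Difference: x̄₁ - x̄₂ = 3.60
SE = √(s₁²/n₁ + s₂²/n₂) = √(14.5²/32 + 7.2²/51) = 2.7544
df = 40.73 → 40 (Welch–Satterthwaite, rounded down)
t* = 2.704

CI: 3.60 ± 2.704 · 2.7544 = 3.60 ± 7.45 = (-3.85, 11.05)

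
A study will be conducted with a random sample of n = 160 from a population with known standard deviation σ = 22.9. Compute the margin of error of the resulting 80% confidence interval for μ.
Margin of error = 2.32

Margin of error = z* · σ/√n
= 1.282 · 22.9/√160
= 1.282 · 22.9/12.6491
= 2.32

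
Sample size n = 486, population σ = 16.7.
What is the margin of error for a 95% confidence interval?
Margin of error = 1.48

Margin of error = z* · σ/√n
= 1.960 · 16.7/√486
= 1.960 · 16.7/22.0454
= 1.48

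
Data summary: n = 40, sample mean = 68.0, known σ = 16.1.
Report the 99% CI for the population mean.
(61.44, 74.56)

z-interval (σ known):
z* = 2.576 for 99% confidence

Margin of error = z* · σ/√n = 2.576 · 16.1/√40 = 6.56

CI: (68.0 - 6.56, 68.0 + 6.56) = (61.44, 74.56)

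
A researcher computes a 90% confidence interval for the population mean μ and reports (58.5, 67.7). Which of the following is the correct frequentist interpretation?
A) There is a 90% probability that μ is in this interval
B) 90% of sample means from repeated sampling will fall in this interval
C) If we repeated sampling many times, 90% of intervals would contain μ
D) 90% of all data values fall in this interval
C

A) Wrong — μ is fixed; the randomness lives in the interval, not in μ.
B) Wrong — coverage applies to intervals containing μ, not to future x̄ values.
C) Correct — this is the frequentist long-run coverage interpretation.
D) Wrong — a CI is about the parameter μ, not individual data values.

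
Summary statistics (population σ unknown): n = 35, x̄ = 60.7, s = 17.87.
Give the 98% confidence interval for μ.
(53.33, 68.07)

t-interval (σ unknown):
df = n - 1 = 34
t* = 2.441 for 98% confidence

Margin of error = t* · s/√n = 2.441 · 17.87/√35 = 7.37

CI: (53.33, 68.07)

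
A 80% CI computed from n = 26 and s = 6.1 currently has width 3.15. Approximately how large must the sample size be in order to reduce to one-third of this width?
n ≈ 234

CI width ∝ 1/√n
To reduce width by factor 3, need √n to grow by 3 → need 3² = 9 times as many samples.

Current: n = 26, width = 3.15
New: n = 234, width ≈ 1.02

Width reduced by factor of 3.15/1.02 = 3.09.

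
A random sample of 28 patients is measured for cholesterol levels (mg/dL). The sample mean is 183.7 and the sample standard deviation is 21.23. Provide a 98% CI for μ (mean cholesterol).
(173.78, 193.62)

t-interval (σ unknown):
df = n - 1 = 27
t* = 2.473 for 98% confidence

Margin of error = t* · s/√n = 2.473 · 21.23/√28 = 9.92

CI: (173.78, 193.62)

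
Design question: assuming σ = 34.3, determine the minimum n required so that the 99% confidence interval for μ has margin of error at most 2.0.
n ≥ 1952

For margin E ≤ 2.0:
n ≥ (z* · σ / E)²
n ≥ (2.576 · 34.3 / 2.0)²
n ≥ 1951.73

Minimum n = 1952 (rounding up)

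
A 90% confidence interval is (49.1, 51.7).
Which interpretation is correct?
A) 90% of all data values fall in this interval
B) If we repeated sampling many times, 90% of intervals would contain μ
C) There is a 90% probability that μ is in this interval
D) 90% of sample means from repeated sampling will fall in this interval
B

A) Wrong — a CI is about the parameter μ, not individual data values.
B) Correct — this is the frequentist long-run coverage interpretation.
C) Wrong — μ is fixed; the randomness lives in the interval, not in μ.
D) Wrong — coverage applies to intervals containing μ, not to future x̄ values.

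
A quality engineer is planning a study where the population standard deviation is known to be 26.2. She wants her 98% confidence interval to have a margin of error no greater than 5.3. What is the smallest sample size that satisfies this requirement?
n ≥ 133

For margin E ≤ 5.3:
n ≥ (z* · σ / E)²
n ≥ (2.326 · 26.2 / 5.3)²
n ≥ 132.21

Minimum n = 133 (rounding up)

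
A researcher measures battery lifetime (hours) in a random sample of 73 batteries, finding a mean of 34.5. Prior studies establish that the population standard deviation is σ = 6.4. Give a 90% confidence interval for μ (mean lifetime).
(33.27, 35.73)

z-interval (σ known):
z* = 1.645 for 90% confidence

Margin of error = z* · σ/√n = 1.645 · 6.4/√73 = 1.23

CI: (34.5 - 1.23, 34.5 + 1.23) = (33.27, 35.73)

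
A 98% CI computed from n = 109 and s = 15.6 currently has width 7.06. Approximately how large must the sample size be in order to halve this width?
n ≈ 436

CI width ∝ 1/√n
To reduce width by factor 2, need √n to grow by 2 → need 2² = 4 times as many samples.

Current: n = 109, width = 7.06
New: n = 436, width ≈ 3.49

Width reduced by factor of 7.06/3.49 = 2.02.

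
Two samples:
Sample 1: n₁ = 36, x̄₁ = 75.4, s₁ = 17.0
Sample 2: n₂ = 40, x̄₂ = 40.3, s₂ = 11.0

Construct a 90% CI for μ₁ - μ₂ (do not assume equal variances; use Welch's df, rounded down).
(29.54, 40.66)

Difference: x̄₁ - x̄₂ = 35.10
SE = √(s₁²/n₁ + s₂²/n₂) = √(17.0²/36 + 11.0²/40) = 3.3246
df = 58.85 → 58 (Welch–Satterthwaite, rounded down)
t* = 1.672

CI: 35.10 ± 1.672 · 3.3246 = 35.10 ± 5.56 = (29.54, 40.66)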